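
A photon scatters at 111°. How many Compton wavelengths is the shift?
1.3584 λ_C

The Compton shift formula is:
Δλ = λ_C(1 - cos θ)

Dividing both sides by λ_C:
Δλ/λ_C = 1 - cos θ

For θ = 111°:
Δλ/λ_C = 1 - cos(111°)
Δλ/λ_C = 1 - -0.3584
Δλ/λ_C = 1.3584

This means the shift is 1.3584 × λ_C = 3.2958 pm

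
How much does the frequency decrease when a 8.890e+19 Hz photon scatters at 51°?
1.872e+19 Hz (decrease)

Convert frequency to wavelength (c = 299792458 m/s):
λ₀ = c/f₀ = 299792458/8.890e+19 = 3.3722436e-12 m = 3.3722 pm

Calculate Compton shift:
Δλ = λ_C(1 - cos(51°)) = 0.8994 pm

Final wavelength:
λ' = λ₀ + Δλ = 3.3722 + 0.8994 = 4.2716 pm

Final frequency:
f' = c/λ' = 299792458/4.2716274e-12 = 7.0182259e+19 Hz

Frequency shift (decrease):
Δf = f₀ - f' = 8.890e+19 - 7.0182259e+19 = 1.872e+19 Hz

(Intermediate values are shown rounded; full precision is carried through to the final answer.)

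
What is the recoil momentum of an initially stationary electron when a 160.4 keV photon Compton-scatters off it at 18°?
2.6648e-23 kg·m/s

The electron is initially at rest, so by conservation of momentum:
p⃗_e = p⃗₀ − p⃗'  (incident photon momentum minus scattered photon momentum)

Photon momentum magnitudes (p = h/λ = E/c):
λ₀ = hc/E₀ = 7.7297 pm → p₀ = h/λ₀ = 8.5722e-23 kg·m/s
Δλ = λ_C(1 − cos 18°) = 0.1188 pm
λ' = 7.8484 pm → p' = h/λ' = 8.4425e-23 kg·m/s

The scattered photon makes angle θ = 18° with the incident direction, so by the law of cosines:
|p⃗_e|² = p₀² + p'² − 2p₀p'cos θ
|p⃗_e|² = (8.5722e-23)² + (8.4425e-23)² − 2·8.5722e-23·8.4425e-23·cos(18°)
|p⃗_e| = 2.6648e-23 kg·m/s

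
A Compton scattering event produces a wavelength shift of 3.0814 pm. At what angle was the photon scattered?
105.66°

From the Compton formula Δλ = λ_C(1 - cos θ), we can solve for θ:

cos θ = 1 - Δλ/λ_C

Given:
- Δλ = 3.0814 pm
- λ_C = h/(m_e·c) ≈ 2.42631024 pm

cos θ = 1 - 3.0814/2.42631024
cos θ = 1 - 1.269994
cos θ = -0.269994

θ = arccos(-0.269994)
θ = 105.66°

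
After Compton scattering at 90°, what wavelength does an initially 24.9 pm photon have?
27.3263 pm

Using the Compton formula: λ' = λ + λ_C(1 − cos θ)

For θ = 90°, cos θ = 0 (exact) = 0.0000, so:
1 − cos 90° = 1 − (0) = 1.0000

Δλ = λ_C × 1.0000 = 2.4263 × 1.0000 = 2.4263 pm

λ' = 24.9 + 2.4263 = 27.3263 pm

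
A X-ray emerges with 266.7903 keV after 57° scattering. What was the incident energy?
350.0000 keV

Convert final energy to wavelength (hc ≈ 1239.842 keV·pm):
λ' = hc/E' = 1239.842 / 266.7903 = 4.6473 pm

Calculate the Compton shift:
Δλ = λ_C(1 - cos(57°))
Δλ = 2.4263 × (1 - cos(57°))
Δλ = 1.1048 pm

Initial wavelength:
λ = λ' - Δλ = 4.6473 - 1.1048 = 3.5424 pm

Initial energy:
E = hc/λ = 1239.842 / 3.5424 = 350.0000 keV

(Intermediate values are shown rounded; full precision is carried through to the final answer.)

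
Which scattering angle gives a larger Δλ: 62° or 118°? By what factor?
118° produces the larger shift by a factor of 2.770

Calculate both shifts using Δλ = λ_C(1 - cos θ):

For θ₁ = 62°:
Δλ₁ = 2.4263 × (1 - cos(62°))
Δλ₁ = 2.4263 × 0.5305
Δλ₁ = 1.2872 pm

For θ₂ = 118°:
Δλ₂ = 2.4263 × (1 - cos(118°))
Δλ₂ = 2.4263 × 1.4695
Δλ₂ = 3.5654 pm

The 118° angle produces the larger shift.
Ratio: 3.5654/1.2872 = 2.770

(Intermediate values are shown rounded; full precision is carried through to the final answer.)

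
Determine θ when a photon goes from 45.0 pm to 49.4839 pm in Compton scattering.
148.00°

First find the wavelength shift:
Δλ = λ' - λ = 49.4839 - 45.0 = 4.4839 pm

Using Δλ = λ_C(1 - cos θ), with λ_C = h/(m_e·c) ≈ 2.42631024 pm:
cos θ = 1 - Δλ/λ_C
cos θ = 1 - 4.4839/2.42631024
cos θ = -0.848032

θ = arccos(-0.848032)
θ = 148.00°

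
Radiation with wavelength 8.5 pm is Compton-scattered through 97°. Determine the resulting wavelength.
11.2220 pm

Using the Compton scattering formula:
λ' = λ + Δλ = λ + λ_C(1 - cos θ)

Given:
- Initial wavelength λ = 8.5 pm
- Scattering angle θ = 97°
- Compton wavelength λ_C ≈ 2.4263 pm

Calculate the shift:
Δλ = 2.4263 × (1 - cos(97°))
Δλ = 2.4263 × 1.1219
Δλ = 2.7220 pm

Final wavelength:
λ' = 8.5 + 2.7220 = 11.2220 pm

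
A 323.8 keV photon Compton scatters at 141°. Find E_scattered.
152.2971 keV

First convert energy to wavelength:
λ = hc/E, with hc ≈ 1239.842 keV·pm (i.e. 1239.842 eV·nm)

For E = 323.8 keV = 323800 eV:
λ = 1239.842 keV·pm / 323.8 keV
λ = 3.8290 pm

Calculate the Compton shift:
Δλ = λ_C(1 - cos(141°)) = 2.4263 × 1.7771
Δλ = 4.3119 pm

Final wavelength:
λ' = 3.8290 + 4.3119 = 8.1409 pm

Final energy:
E' = hc/λ' = 1239.842 / 8.1409 = 152.2971 keV

(Intermediate values are shown rounded; full precision is carried through to the final answer.)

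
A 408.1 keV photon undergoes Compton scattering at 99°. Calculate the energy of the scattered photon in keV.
212.1581 keV

First convert energy to wavelength:
λ = hc/E, with hc ≈ 1239.842 keV·pm (i.e. 1239.842 eV·nm)

For E = 408.1 keV = 408100 eV:
λ = 1239.842 keV·pm / 408.1 keV
λ = 3.0381 pm

Calculate the Compton shift:
Δλ = λ_C(1 - cos(99°)) = 2.4263 × 1.1564
Δλ = 2.8059 pm

Final wavelength:
λ' = 3.0381 + 2.8059 = 5.8440 pm

Final energy:
E' = hc/λ' = 1239.842 / 5.8440 = 212.1581 keV

(Intermediate values are shown rounded; full precision is carried through to the final answer.)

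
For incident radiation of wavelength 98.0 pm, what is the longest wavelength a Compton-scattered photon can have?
102.8526 pm (at θ = 180°)

The Compton shift is Δλ = λ_C(1 − cos θ).

Since cos θ ranges from −1 to 1, the factor (1 − cos θ) ranges from 0 to 2; the maximum shift occurs at θ = 180° (backscattering):
Δλ_max = 2λ_C = 2 × 2.4263 pm = 4.8526 pm

Maximum scattered wavelength:
λ'_max = λ₀ + Δλ_max = 98.0 + 4.8526 = 102.8526 pm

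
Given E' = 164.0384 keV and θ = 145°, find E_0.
394.2997 keV

Convert final energy to wavelength (hc ≈ 1239.842 keV·pm):
λ' = hc/E' = 1239.842 / 164.0384 = 7.5582 pm

Calculate the Compton shift:
Δλ = λ_C(1 - cos(145°))
Δλ = 2.4263 × (1 - cos(145°))
Δλ = 4.4138 pm

Initial wavelength:
λ = λ' - Δλ = 7.5582 - 4.4138 = 3.1444 pm

Initial energy:
E = hc/λ = 1239.842 / 3.1444 = 394.2997 keV

(Intermediate values are shown rounded; full precision is carried through to the final answer.)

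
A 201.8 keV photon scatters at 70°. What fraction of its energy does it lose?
0.2063 (or 20.63%)

Calculate initial and final photon energies:

Initial: E₀ = 201.8 keV → λ₀ = 6.1439 pm
Compton shift: Δλ = 1.5965 pm
Final wavelength: λ' = 7.7404 pm
Final energy: E' = 160.1785 keV

Fractional energy loss:
(E₀ - E')/E₀ = (201.8000 - 160.1785)/201.8000
= 41.6215/201.8000
= 0.2063
= 20.63%

(Intermediate values are shown rounded; full precision is carried through to the final answer.)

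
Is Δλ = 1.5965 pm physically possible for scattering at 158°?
No, inconsistent

Calculate the expected shift for θ = 158°:

Δλ_expected = λ_C(1 - cos(158°))
Δλ_expected = 2.4263 × (1 - cos(158°))
Δλ_expected = 2.4263 × 1.9272
Δλ_expected = 4.6759 pm

Given shift: 1.5965 pm
Expected shift: 4.6759 pm
Difference: 3.0795 pm

The values do not match. The given shift corresponds to θ ≈ 70.0°, not 158°.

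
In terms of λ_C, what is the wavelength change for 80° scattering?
0.8264 λ_C

The Compton shift formula is:
Δλ = λ_C(1 - cos θ)

Dividing both sides by λ_C:
Δλ/λ_C = 1 - cos θ

For θ = 80°:
Δλ/λ_C = 1 - cos(80°)
Δλ/λ_C = 1 - 0.1736
Δλ/λ_C = 0.8264

This means the shift is 0.8264 × λ_C = 2.0050 pm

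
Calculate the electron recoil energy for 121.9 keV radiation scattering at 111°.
29.8334 keV

By energy conservation: K_e = E_initial - E_final

First find the scattered photon energy:
Initial wavelength: λ = hc/E = 10.1710 pm
Compton shift: Δλ = λ_C(1 - cos(111°)) = 3.2958 pm
Final wavelength: λ' = 10.1710 + 3.2958 = 13.4668 pm
Final photon energy: E' = hc/λ' = 92.0666 keV

Electron kinetic energy:
K_e = E - E' = 121.9000 - 92.0666 = 29.8334 keV

(Intermediate values are shown rounded; full precision is carried through to the final answer.)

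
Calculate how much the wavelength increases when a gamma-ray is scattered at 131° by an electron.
4.0181 pm

Using the Compton scattering formula:
Δλ = λ_C(1 - cos θ)

where λ_C = h/(m_e·c) ≈ 2.4263 pm is the Compton wavelength of an electron.

For θ = 131°:
cos(131°) = -0.6561
1 - cos(131°) = 1.6561

Δλ = 2.4263 × 1.6561
Δλ = 4.0181 pm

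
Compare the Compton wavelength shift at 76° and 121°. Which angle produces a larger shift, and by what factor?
121° produces the larger shift by a factor of 1.999

Calculate both shifts using Δλ = λ_C(1 - cos θ):

For θ₁ = 76°:
Δλ₁ = 2.4263 × (1 - cos(76°))
Δλ₁ = 2.4263 × 0.7581
Δλ₁ = 1.8393 pm

For θ₂ = 121°:
Δλ₂ = 2.4263 × (1 - cos(121°))
Δλ₂ = 2.4263 × 1.5150
Δλ₂ = 3.6760 pm

The 121° angle produces the larger shift.
Ratio: 3.6760/1.8393 = 1.999

(Intermediate values are shown rounded; full precision is carried through to the final answer.)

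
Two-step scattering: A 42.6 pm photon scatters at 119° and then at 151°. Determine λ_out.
50.7510 pm

Apply Compton shift twice:

First scattering at θ₁ = 119°:
Δλ₁ = λ_C(1 - cos(119°))
Δλ₁ = 2.4263 × 1.4848
Δλ₁ = 3.6026 pm

After first scattering:
λ₁ = 42.6 + 3.6026 = 46.2026 pm

Second scattering at θ₂ = 151°:
Δλ₂ = λ_C(1 - cos(151°))
Δλ₂ = 2.4263 × 1.8746
Δλ₂ = 4.5484 pm

Final wavelength:
λ₂ = 46.2026 + 4.5484 = 50.7510 pm

Total shift: Δλ_total = 3.6026 + 4.5484 = 8.1510 pm

(Intermediate values are shown rounded; full precision is carried through to the final answer.)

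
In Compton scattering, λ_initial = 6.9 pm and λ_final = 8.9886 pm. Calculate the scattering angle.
82.00°

First find the wavelength shift:
Δλ = λ' - λ = 8.9886 - 6.9 = 2.0886 pm

Using Δλ = λ_C(1 - cos θ), with λ_C = h/(m_e·c) ≈ 2.42631024 pm:
cos θ = 1 - Δλ/λ_C
cos θ = 1 - 2.0886/2.42631024
cos θ = 0.139187

θ = arccos(0.139187)
θ = 82.00°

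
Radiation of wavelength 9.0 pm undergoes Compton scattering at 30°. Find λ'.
9.3251 pm

Using the Compton formula: λ' = λ + λ_C(1 − cos θ)

For θ = 30°, cos θ = √3/2 (exact) ≈ 0.8660, so:
1 − cos 30° = 1 − (√3/2) ≈ 0.1340

Δλ = λ_C × 0.1340 = 2.4263 × 0.1340 = 0.3251 pm

λ' = 9.0 + 0.3251 = 9.3251 pm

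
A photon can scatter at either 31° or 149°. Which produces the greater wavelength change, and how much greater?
149° produces the larger shift by a factor of 13.002

Calculate both shifts using Δλ = λ_C(1 - cos θ):

For θ₁ = 31°:
Δλ₁ = 2.4263 × (1 - cos(31°))
Δλ₁ = 2.4263 × 0.1428
Δλ₁ = 0.3466 pm

For θ₂ = 149°:
Δλ₂ = 2.4263 × (1 - cos(149°))
Δλ₂ = 2.4263 × 1.8572
Δλ₂ = 4.5061 pm

The 149° angle produces the larger shift.
Ratio: 4.5061/0.3466 = 13.002

(Intermediate values are shown rounded; full precision is carried through to the final answer.)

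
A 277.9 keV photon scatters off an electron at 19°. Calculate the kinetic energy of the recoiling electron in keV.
7.9970 keV

By energy conservation: K_e = E_initial - E_final

First find the scattered photon energy:
Initial wavelength: λ = hc/E = 4.4615 pm
Compton shift: Δλ = λ_C(1 - cos(19°)) = 0.1322 pm
Final wavelength: λ' = 4.4615 + 0.1322 = 4.5937 pm
Final photon energy: E' = hc/λ' = 269.9030 keV

Electron kinetic energy:
K_e = E - E' = 277.9000 - 269.9030 = 7.9970 keV

(Intermediate values are shown rounded; full precision is carried through to the final answer.)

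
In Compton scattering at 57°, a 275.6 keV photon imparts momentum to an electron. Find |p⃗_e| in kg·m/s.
1.2925e-22 kg·m/s

The electron is initially at rest, so by conservation of momentum:
p⃗_e = p⃗₀ − p⃗'  (incident photon momentum minus scattered photon momentum)

Photon momentum magnitudes (p = h/λ = E/c):
λ₀ = hc/E₀ = 4.4987 pm → p₀ = h/λ₀ = 1.4729e-22 kg·m/s
Δλ = λ_C(1 − cos 57°) = 1.1048 pm
λ' = 5.6035 pm → p' = h/λ' = 1.1825e-22 kg·m/s

The scattered photon makes angle θ = 57° with the incident direction, so by the law of cosines:
|p⃗_e|² = p₀² + p'² − 2p₀p'cos θ
|p⃗_e|² = (1.4729e-22)² + (1.1825e-22)² − 2·1.4729e-22·1.1825e-22·cos(57°)
|p⃗_e| = 1.2925e-22 kg·m/s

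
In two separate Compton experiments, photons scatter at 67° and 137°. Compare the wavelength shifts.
137° produces the larger shift by a factor of 2.842

Calculate both shifts using Δλ = λ_C(1 - cos θ):

For θ₁ = 67°:
Δλ₁ = 2.4263 × (1 - cos(67°))
Δλ₁ = 2.4263 × 0.6093
Δλ₁ = 1.4783 pm

For θ₂ = 137°:
Δλ₂ = 2.4263 × (1 - cos(137°))
Δλ₂ = 2.4263 × 1.7314
Δλ₂ = 4.2008 pm

The 137° angle produces the larger shift.
Ratio: 4.2008/1.4783 = 2.842

(Intermediate values are shown rounded; full precision is carried through to the final answer.)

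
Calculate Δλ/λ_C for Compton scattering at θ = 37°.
0.2014 λ_C

The Compton shift formula is:
Δλ = λ_C(1 - cos θ)

Dividing both sides by λ_C:
Δλ/λ_C = 1 - cos θ

For θ = 37°:
Δλ/λ_C = 1 - cos(37°)
Δλ/λ_C = 1 - 0.7986
Δλ/λ_C = 0.2014

This means the shift is 0.2014 × λ_C = 0.4886 pm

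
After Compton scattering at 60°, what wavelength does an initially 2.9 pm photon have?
4.1132 pm

Using the Compton formula: λ' = λ + λ_C(1 − cos θ)

For θ = 60°, cos θ = 1/2 (exact) = 0.5000, so:
1 − cos 60° = 1 − (1/2) = 0.5000

Δλ = λ_C × 0.5000 = 2.4263 × 0.5000 = 1.2132 pm

λ' = 2.9 + 1.2132 = 4.1132 pm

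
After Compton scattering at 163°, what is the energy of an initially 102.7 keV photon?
73.7165 keV

First convert energy to wavelength:
λ = hc/E, with hc ≈ 1239.842 keV·pm (i.e. 1239.842 eV·nm)

For E = 102.7 keV = 102700 eV:
λ = 1239.842 keV·pm / 102.7 keV
λ = 12.0725 pm

Calculate the Compton shift:
Δλ = λ_C(1 - cos(163°)) = 2.4263 × 1.9563
Δλ = 4.7466 pm

Final wavelength:
λ' = 12.0725 + 4.7466 = 16.8191 pm

Final energy:
E' = hc/λ' = 1239.842 / 16.8191 = 73.7165 keV

(Intermediate values are shown rounded; full precision is carried through to the final answer.)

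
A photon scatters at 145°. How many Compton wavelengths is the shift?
1.8192 λ_C

The Compton shift formula is:
Δλ = λ_C(1 - cos θ)

Dividing both sides by λ_C:
Δλ/λ_C = 1 - cos θ

For θ = 145°:
Δλ/λ_C = 1 - cos(145°)
Δλ/λ_C = 1 - -0.8192
Δλ/λ_C = 1.8192

This means the shift is 1.8192 × λ_C = 4.4138 pm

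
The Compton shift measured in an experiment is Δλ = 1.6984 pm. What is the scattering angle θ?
72.54°

From the Compton formula Δλ = λ_C(1 - cos θ), we can solve for θ:

cos θ = 1 - Δλ/λ_C

Given:
- Δλ = 1.6984 pm
- λ_C = h/(m_e·c) ≈ 2.42631024 pm

cos θ = 1 - 1.6984/2.42631024
cos θ = 1 - 0.699993
cos θ = 0.300007

θ = arccos(0.300007)
θ = 72.54°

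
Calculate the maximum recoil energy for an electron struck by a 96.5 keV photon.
26.4553 keV

Maximum energy transfer occurs at θ = 180° (backscattering).

Initial photon: E₀ = 96.5 keV → λ₀ = 12.8481 pm

Maximum Compton shift (at 180°):
Δλ_max = 2λ_C = 2 × 2.4263 = 4.8526 pm

Final wavelength:
λ' = 12.8481 + 4.8526 = 17.7007 pm

Minimum photon energy (maximum energy to electron):
E'_min = hc/λ' = 70.0447 keV

Maximum electron kinetic energy:
K_max = E₀ - E'_min = 96.5000 - 70.0447 = 26.4553 keV

(Intermediate values are shown rounded; full precision is carried through to the final answer.)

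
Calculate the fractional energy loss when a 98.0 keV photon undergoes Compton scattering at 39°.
0.0410 (or 4.10%)

Calculate initial and final photon energies:

Initial: E₀ = 98.0 keV → λ₀ = 12.6514 pm
Compton shift: Δλ = 0.5407 pm
Final wavelength: λ' = 13.1922 pm
Final energy: E' = 93.9832 keV

Fractional energy loss:
(E₀ - E')/E₀ = (98.0000 - 93.9832)/98.0000
= 4.0168/98.0000
= 0.0410
= 4.10%

(Intermediate values are shown rounded; full precision is carried through to the final answer.)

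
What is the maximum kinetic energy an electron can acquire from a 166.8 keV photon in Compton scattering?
65.8827 keV

Maximum energy transfer occurs at θ = 180° (backscattering).

Initial photon: E₀ = 166.8 keV → λ₀ = 7.4331 pm

Maximum Compton shift (at 180°):
Δλ_max = 2λ_C = 2 × 2.4263 = 4.8526 pm

Final wavelength:
λ' = 7.4331 + 4.8526 = 12.2857 pm

Minimum photon energy (maximum energy to electron):
E'_min = hc/λ' = 100.9173 keV

Maximum electron kinetic energy:
K_max = E₀ - E'_min = 166.8000 - 100.9173 = 65.8827 keV

(Intermediate values are shown rounded; full precision is carried through to the final answer.)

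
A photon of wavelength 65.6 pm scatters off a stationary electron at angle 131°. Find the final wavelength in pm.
69.6181 pm

Using the Compton scattering formula:
λ' = λ + Δλ = λ + λ_C(1 - cos θ)

Given:
- Initial wavelength λ = 65.6 pm
- Scattering angle θ = 131°
- Compton wavelength λ_C ≈ 2.4263 pm

Calculate the shift:
Δλ = 2.4263 × (1 - cos(131°))
Δλ = 2.4263 × 1.6561
Δλ = 4.0181 pm

Final wavelength:
λ' = 65.6 + 4.0181 = 69.6181 pm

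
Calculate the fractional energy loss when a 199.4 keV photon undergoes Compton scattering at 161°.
0.4316 (or 43.16%)

Calculate initial and final photon energies:

Initial: E₀ = 199.4 keV → λ₀ = 6.2179 pm
Compton shift: Δλ = 4.7204 pm
Final wavelength: λ' = 10.9383 pm
Final energy: E' = 113.3487 keV

Fractional energy loss:
(E₀ - E')/E₀ = (199.4000 - 113.3487)/199.4000
= 86.0513/199.4000
= 0.4316
= 43.16%

(Intermediate values are shown rounded; full precision is carried through to the final answer.)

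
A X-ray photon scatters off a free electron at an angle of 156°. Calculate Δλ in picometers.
4.6429 pm

Using the Compton scattering formula:
Δλ = λ_C(1 - cos θ)

where λ_C = h/(m_e·c) ≈ 2.4263 pm is the Compton wavelength of an electron.

For θ = 156°:
cos(156°) = -0.9135
1 - cos(156°) = 1.9135

Δλ = 2.4263 × 1.9135
Δλ = 4.6429 pm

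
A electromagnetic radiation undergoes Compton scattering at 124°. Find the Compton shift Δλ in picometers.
3.7831 pm

Using the Compton scattering formula:
Δλ = λ_C(1 - cos θ)

where λ_C = h/(m_e·c) ≈ 2.4263 pm is the Compton wavelength of an electron.

For θ = 124°:
cos(124°) = -0.5592
1 - cos(124°) = 1.5592

Δλ = 2.4263 × 1.5592
Δλ = 3.7831 pm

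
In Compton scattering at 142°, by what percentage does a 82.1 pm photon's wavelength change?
5.2841%

Calculate the Compton shift:
Δλ = λ_C(1 - cos(142°))
Δλ = 2.4263 × (1 - cos(142°))
Δλ = 2.4263 × 1.7880
Δλ = 4.3383 pm

Percentage change:
(Δλ/λ₀) × 100 = (4.3383/82.1) × 100
= 5.2841%

(Intermediate values are shown rounded; full precision is carried through to the final answer.)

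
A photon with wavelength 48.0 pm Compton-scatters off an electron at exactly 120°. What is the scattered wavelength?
51.6395 pm

Using the Compton formula: λ' = λ + λ_C(1 − cos θ)

For θ = 120°, cos θ = -1/2 (exact) = -0.5000, so:
1 − cos 120° = 1 − (-1/2) = 1.5000

Δλ = λ_C × 1.5000 = 2.4263 × 1.5000 = 3.6395 pm

λ' = 48.0 + 3.6395 = 51.6395 pm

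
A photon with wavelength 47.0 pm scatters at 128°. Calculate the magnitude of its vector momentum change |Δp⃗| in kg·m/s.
2.4372e-23 kg·m/s

Photon momentum magnitude is p = h/λ.

Initial momentum:
p₀ = h/λ = 6.6261e-34/4.7000e-11 = 1.4098e-23 kg·m/s

After scattering:
λ' = λ + Δλ = 47.0 + 3.9201 = 50.9201 pm
p' = h/λ' = 6.6261e-34/5.0920e-11 = 1.3013e-23 kg·m/s

Momentum is a vector; the scattered photon's direction makes angle θ = 128° with the incident direction. The magnitude of the vector change Δp⃗ = p⃗₀ − p⃗' is found from the law of cosines:
|Δp⃗|² = p₀² + p'² − 2p₀p'cos θ
|Δp⃗|² = (1.4098e-23)² + (1.3013e-23)² − 2·1.4098e-23·1.3013e-23·cos(128°)
|Δp⃗| = 2.4372e-23 kg·m/s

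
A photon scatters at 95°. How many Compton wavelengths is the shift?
1.0872 λ_C

The Compton shift formula is:
Δλ = λ_C(1 - cos θ)

Dividing both sides by λ_C:
Δλ/λ_C = 1 - cos θ

For θ = 95°:
Δλ/λ_C = 1 - cos(95°)
Δλ/λ_C = 1 - -0.0872
Δλ/λ_C = 1.0872

This means the shift is 1.0872 × λ_C = 2.6378 pm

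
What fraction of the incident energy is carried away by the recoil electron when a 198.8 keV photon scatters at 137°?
0.4025 (or 40.25%)

Calculate initial and final photon energies:

Initial: E₀ = 198.8 keV → λ₀ = 6.2366 pm
Compton shift: Δλ = 4.2008 pm
Final wavelength: λ' = 10.4374 pm
Final energy: E' = 118.7880 keV

Fractional energy loss:
(E₀ - E')/E₀ = (198.8000 - 118.7880)/198.8000
= 80.0120/198.8000
= 0.4025
= 40.25%

(Intermediate values are shown rounded; full precision is carried through to the final answer.)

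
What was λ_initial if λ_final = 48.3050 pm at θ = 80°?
46.3000 pm

From λ' = λ + Δλ, we have λ = λ' - Δλ

First calculate the Compton shift:
Δλ = λ_C(1 - cos θ)
Δλ = 2.4263 × (1 - cos(80°))
Δλ = 2.4263 × 0.8264
Δλ = 2.0050 pm

Initial wavelength:
λ = λ' - Δλ
λ = 48.3050 - 2.0050
λ = 46.3000 pm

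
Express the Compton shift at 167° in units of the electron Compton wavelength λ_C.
1.9744 λ_C

The Compton shift formula is:
Δλ = λ_C(1 - cos θ)

Dividing both sides by λ_C:
Δλ/λ_C = 1 - cos θ

For θ = 167°:
Δλ/λ_C = 1 - cos(167°)
Δλ/λ_C = 1 - -0.9744
Δλ/λ_C = 1.9744

This means the shift is 1.9744 × λ_C = 4.7904 pm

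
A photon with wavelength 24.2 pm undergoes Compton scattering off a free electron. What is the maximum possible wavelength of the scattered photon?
29.0526 pm (at θ = 180°)

The Compton shift is Δλ = λ_C(1 − cos θ).

Since cos θ ranges from −1 to 1, the factor (1 − cos θ) ranges from 0 to 2; the maximum shift occurs at θ = 180° (backscattering):
Δλ_max = 2λ_C = 2 × 2.4263 pm = 4.8526 pm

Maximum scattered wavelength:
λ'_max = λ₀ + Δλ_max = 24.2 + 4.8526 = 29.0526 pm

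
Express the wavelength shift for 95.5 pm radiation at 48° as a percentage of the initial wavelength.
0.8406%

Calculate the Compton shift:
Δλ = λ_C(1 - cos(48°))
Δλ = 2.4263 × (1 - cos(48°))
Δλ = 2.4263 × 0.3309
Δλ = 0.8028 pm

Percentage change:
(Δλ/λ₀) × 100 = (0.8028/95.5) × 100
= 0.8406%

(Intermediate values are shown rounded; full precision is carried through to the final answer.)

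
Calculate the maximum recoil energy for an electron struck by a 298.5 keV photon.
160.8345 keV

Maximum energy transfer occurs at θ = 180° (backscattering).

Initial photon: E₀ = 298.5 keV → λ₀ = 4.1536 pm

Maximum Compton shift (at 180°):
Δλ_max = 2λ_C = 2 × 2.4263 = 4.8526 pm

Final wavelength:
λ' = 4.1536 + 4.8526 = 9.0062 pm

Minimum photon energy (maximum energy to electron):
E'_min = hc/λ' = 137.6655 keV

Maximum electron kinetic energy:
K_max = E₀ - E'_min = 298.5000 - 137.6655 = 160.8345 keV

(Intermediate values are shown rounded; full precision is carried through to the final answer.)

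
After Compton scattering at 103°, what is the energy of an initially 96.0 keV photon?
78.0406 keV

First convert energy to wavelength:
λ = hc/E, with hc ≈ 1239.842 keV·pm (i.e. 1239.842 eV·nm)

For E = 96.0 keV = 96000 eV:
λ = 1239.842 keV·pm / 96.0 keV
λ = 12.9150 pm

Calculate the Compton shift:
Δλ = λ_C(1 - cos(103°)) = 2.4263 × 1.2250
Δλ = 2.9721 pm

Final wavelength:
λ' = 12.9150 + 2.9721 = 15.8871 pm

Final energy:
E' = hc/λ' = 1239.842 / 15.8871 = 78.0406 keV

(Intermediate values are shown rounded; full precision is carried through to the final answer.)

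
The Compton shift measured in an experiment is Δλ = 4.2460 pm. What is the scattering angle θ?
138.59°

From the Compton formula Δλ = λ_C(1 - cos θ), we can solve for θ:

cos θ = 1 - Δλ/λ_C

Given:
- Δλ = 4.2460 pm
- λ_C = h/(m_e·c) ≈ 2.42631024 pm

cos θ = 1 - 4.2460/2.42631024
cos θ = 1 - 1.749982
cos θ = -0.749982

θ = arccos(-0.749982)
θ = 138.59°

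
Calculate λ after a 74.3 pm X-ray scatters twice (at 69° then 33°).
76.2482 pm

Apply Compton shift twice:

First scattering at θ₁ = 69°:
Δλ₁ = λ_C(1 - cos(69°))
Δλ₁ = 2.4263 × 0.6416
Δλ₁ = 1.5568 pm

After first scattering:
λ₁ = 74.3 + 1.5568 = 75.8568 pm

Second scattering at θ₂ = 33°:
Δλ₂ = λ_C(1 - cos(33°))
Δλ₂ = 2.4263 × 0.1613
Δλ₂ = 0.3914 pm

Final wavelength:
λ₂ = 75.8568 + 0.3914 = 76.2482 pm

Total shift: Δλ_total = 1.5568 + 0.3914 = 1.9482 pm

(Intermediate values are shown rounded; full precision is carried through to the final answer.)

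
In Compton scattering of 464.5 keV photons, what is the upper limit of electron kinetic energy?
299.6672 keV

Maximum energy transfer occurs at θ = 180° (backscattering).

Initial photon: E₀ = 464.5 keV → λ₀ = 2.6692 pm

Maximum Compton shift (at 180°):
Δλ_max = 2λ_C = 2 × 2.4263 = 4.8526 pm

Final wavelength:
λ' = 2.6692 + 4.8526 = 7.5218 pm

Minimum photon energy (maximum energy to electron):
E'_min = hc/λ' = 164.8328 keV

Maximum electron kinetic energy:
K_max = E₀ - E'_min = 464.5000 - 164.8328 = 299.6672 keV

(Intermediate values are shown rounded; full precision is carried through to the final answer.)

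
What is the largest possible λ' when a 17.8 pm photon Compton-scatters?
22.6526 pm (at θ = 180°)

The Compton shift is Δλ = λ_C(1 − cos θ).

Since cos θ ranges from −1 to 1, the factor (1 − cos θ) ranges from 0 to 2; the maximum shift occurs at θ = 180° (backscattering):
Δλ_max = 2λ_C = 2 × 2.4263 pm = 4.8526 pm

Maximum scattered wavelength:
λ'_max = λ₀ + Δλ_max = 17.8 + 4.8526 = 22.6526 pm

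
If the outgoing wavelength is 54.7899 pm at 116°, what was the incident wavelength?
51.3000 pm

From λ' = λ + Δλ, we have λ = λ' - Δλ

First calculate the Compton shift:
Δλ = λ_C(1 - cos θ)
Δλ = 2.4263 × (1 - cos(116°))
Δλ = 2.4263 × 1.4384
Δλ = 3.4899 pm

Initial wavelength:
λ = λ' - Δλ
λ = 54.7899 - 3.4899
λ = 51.3000 pm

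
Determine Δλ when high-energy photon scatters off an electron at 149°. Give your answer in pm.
4.5061 pm

Using the Compton scattering formula:
Δλ = λ_C(1 - cos θ)

where λ_C = h/(m_e·c) ≈ 2.4263 pm is the Compton wavelength of an electron.

For θ = 149°:
cos(149°) = -0.8572
1 - cos(149°) = 1.8572

Δλ = 2.4263 × 1.8572
Δλ = 4.5061 pm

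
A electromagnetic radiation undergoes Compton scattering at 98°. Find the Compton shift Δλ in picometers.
2.7640 pm

Using the Compton scattering formula:
Δλ = λ_C(1 - cos θ)

where λ_C = h/(m_e·c) ≈ 2.4263 pm is the Compton wavelength of an electron.

For θ = 98°:
cos(98°) = -0.1392
1 - cos(98°) = 1.1392

Δλ = 2.4263 × 1.1392
Δλ = 2.7640 pm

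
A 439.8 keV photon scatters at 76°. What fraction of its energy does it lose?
0.3948 (or 39.48%)

Calculate initial and final photon energies:

Initial: E₀ = 439.8 keV → λ₀ = 2.8191 pm
Compton shift: Δλ = 1.8393 pm
Final wavelength: λ' = 4.6584 pm
Final energy: E' = 266.1498 keV

Fractional energy loss:
(E₀ - E')/E₀ = (439.8000 - 266.1498)/439.8000
= 173.6502/439.8000
= 0.3948
= 39.48%

(Intermediate values are shown rounded; full precision is carried through to the final answer.)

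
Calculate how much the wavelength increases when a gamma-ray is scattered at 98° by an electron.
2.7640 pm

Using the Compton scattering formula:
Δλ = λ_C(1 - cos θ)

where λ_C = h/(m_e·c) ≈ 2.4263 pm is the Compton wavelength of an electron.

For θ = 98°:
cos(98°) = -0.1392
1 - cos(98°) = 1.1392

Δλ = 2.4263 × 1.1392
Δλ = 2.7640 pm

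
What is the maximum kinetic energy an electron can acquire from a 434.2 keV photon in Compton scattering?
273.3504 keV

Maximum energy transfer occurs at θ = 180° (backscattering).

Initial photon: E₀ = 434.2 keV → λ₀ = 2.8555 pm

Maximum Compton shift (at 180°):
Δλ_max = 2λ_C = 2 × 2.4263 = 4.8526 pm

Final wavelength:
λ' = 2.8555 + 4.8526 = 7.7081 pm

Minimum photon energy (maximum energy to electron):
E'_min = hc/λ' = 160.8496 keV

Maximum electron kinetic energy:
K_max = E₀ - E'_min = 434.2000 - 160.8496 = 273.3504 keV

(Intermediate values are shown rounded; full precision is carried through to the final answer.)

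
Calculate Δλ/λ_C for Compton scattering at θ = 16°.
0.0387 λ_C

The Compton shift formula is:
Δλ = λ_C(1 - cos θ)

Dividing both sides by λ_C:
Δλ/λ_C = 1 - cos θ

For θ = 16°:
Δλ/λ_C = 1 - cos(16°)
Δλ/λ_C = 1 - 0.9613
Δλ/λ_C = 0.0387

This means the shift is 0.0387 × λ_C = 0.0940 pm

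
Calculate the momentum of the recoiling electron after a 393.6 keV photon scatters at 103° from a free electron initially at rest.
2.5730e-22 kg·m/s

The electron is initially at rest, so by conservation of momentum:
p⃗_e = p⃗₀ − p⃗'  (incident photon momentum minus scattered photon momentum)

Photon momentum magnitudes (p = h/λ = E/c):
λ₀ = hc/E₀ = 3.1500 pm → p₀ = h/λ₀ = 2.1035e-22 kg·m/s
Δλ = λ_C(1 − cos 103°) = 2.9721 pm
λ' = 6.1221 pm → p' = h/λ' = 1.0823e-22 kg·m/s

The scattered photon makes angle θ = 103° with the incident direction, so by the law of cosines:
|p⃗_e|² = p₀² + p'² − 2p₀p'cos θ
|p⃗_e|² = (2.1035e-22)² + (1.0823e-22)² − 2·2.1035e-22·1.0823e-22·cos(103°)
|p⃗_e| = 2.5730e-22 kg·m/s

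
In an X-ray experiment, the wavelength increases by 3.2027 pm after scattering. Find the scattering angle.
108.66°

From the Compton formula Δλ = λ_C(1 - cos θ), we can solve for θ:

cos θ = 1 - Δλ/λ_C

Given:
- Δλ = 3.2027 pm
- λ_C = h/(m_e·c) ≈ 2.42631024 pm

cos θ = 1 - 3.2027/2.42631024
cos θ = 1 - 1.319988
cos θ = -0.319988

θ = arccos(-0.319988)
θ = 108.66°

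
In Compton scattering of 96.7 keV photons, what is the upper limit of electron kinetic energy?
26.5500 keV

Maximum energy transfer occurs at θ = 180° (backscattering).

Initial photon: E₀ = 96.7 keV → λ₀ = 12.8215 pm

Maximum Compton shift (at 180°):
Δλ_max = 2λ_C = 2 × 2.4263 = 4.8526 pm

Final wavelength:
λ' = 12.8215 + 4.8526 = 17.6742 pm

Minimum photon energy (maximum energy to electron):
E'_min = hc/λ' = 70.1500 keV

Maximum electron kinetic energy:
K_max = E₀ - E'_min = 96.7000 - 70.1500 = 26.5500 keV

(Intermediate values are shown rounded; full precision is carried through to the final answer.)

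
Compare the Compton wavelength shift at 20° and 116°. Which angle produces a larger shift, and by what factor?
116° produces the larger shift by a factor of 23.851

Calculate both shifts using Δλ = λ_C(1 - cos θ):

For θ₁ = 20°:
Δλ₁ = 2.4263 × (1 - cos(20°))
Δλ₁ = 2.4263 × 0.0603
Δλ₁ = 0.1463 pm

For θ₂ = 116°:
Δλ₂ = 2.4263 × (1 - cos(116°))
Δλ₂ = 2.4263 × 1.4384
Δλ₂ = 3.4899 pm

The 116° angle produces the larger shift.
Ratio: 3.4899/0.1463 = 23.851

(Intermediate values are shown rounded; full precision is carried through to the final answer.)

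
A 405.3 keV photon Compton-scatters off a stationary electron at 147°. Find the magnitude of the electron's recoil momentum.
2.9444e-22 kg·m/s

The electron is initially at rest, so by conservation of momentum:
p⃗_e = p⃗₀ − p⃗'  (incident photon momentum minus scattered photon momentum)

Photon momentum magnitudes (p = h/λ = E/c):
λ₀ = hc/E₀ = 3.0591 pm → p₀ = h/λ₀ = 2.1660e-22 kg·m/s
Δλ = λ_C(1 − cos 147°) = 4.4612 pm
λ' = 7.5203 pm → p' = h/λ' = 8.8110e-23 kg·m/s

The scattered photon makes angle θ = 147° with the incident direction, so by the law of cosines:
|p⃗_e|² = p₀² + p'² − 2p₀p'cos θ
|p⃗_e|² = (2.1660e-22)² + (8.8110e-23)² − 2·2.1660e-22·8.8110e-23·cos(147°)
|p⃗_e| = 2.9444e-22 kg·m/s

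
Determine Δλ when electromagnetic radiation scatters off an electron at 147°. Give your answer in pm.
4.4612 pm

Using the Compton scattering formula:
Δλ = λ_C(1 - cos θ)

where λ_C = h/(m_e·c) ≈ 2.4263 pm is the Compton wavelength of an electron.

For θ = 147°:
cos(147°) = -0.8387
1 - cos(147°) = 1.8387

Δλ = 2.4263 × 1.8387
Δλ = 4.4612 pm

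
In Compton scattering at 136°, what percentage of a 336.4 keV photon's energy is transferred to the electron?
0.5309 (or 53.09%)

Calculate initial and final photon energies:

Initial: E₀ = 336.4 keV → λ₀ = 3.6856 pm
Compton shift: Δλ = 4.1717 pm
Final wavelength: λ' = 7.8573 pm
Final energy: E' = 157.7955 keV

Fractional energy loss:
(E₀ - E')/E₀ = (336.4000 - 157.7955)/336.4000
= 178.6045/336.4000
= 0.5309
= 53.09%

(Intermediate values are shown rounded; full precision is carried through to the final answer.)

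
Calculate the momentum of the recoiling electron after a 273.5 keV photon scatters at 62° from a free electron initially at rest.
1.3675e-22 kg·m/s

The electron is initially at rest, so by conservation of momentum:
p⃗_e = p⃗₀ − p⃗'  (incident photon momentum minus scattered photon momentum)

Photon momentum magnitudes (p = h/λ = E/c):
λ₀ = hc/E₀ = 4.5332 pm → p₀ = h/λ₀ = 1.4617e-22 kg·m/s
Δλ = λ_C(1 − cos 62°) = 1.2872 pm
λ' = 5.8205 pm → p' = h/λ' = 1.1384e-22 kg·m/s

The scattered photon makes angle θ = 62° with the incident direction, so by the law of cosines:
|p⃗_e|² = p₀² + p'² − 2p₀p'cos θ
|p⃗_e|² = (1.4617e-22)² + (1.1384e-22)² − 2·1.4617e-22·1.1384e-22·cos(62°)
|p⃗_e| = 1.3675e-22 kg·m/s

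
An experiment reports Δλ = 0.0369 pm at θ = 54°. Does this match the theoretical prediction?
No, inconsistent

Calculate the expected shift for θ = 54°:

Δλ_expected = λ_C(1 - cos(54°))
Δλ_expected = 2.4263 × (1 - cos(54°))
Δλ_expected = 2.4263 × 0.4122
Δλ_expected = 1.0002 pm

Given shift: 0.0369 pm
Expected shift: 1.0002 pm
Difference: 0.9633 pm

The values do not match. The given shift corresponds to θ ≈ 10.0°, not 54°.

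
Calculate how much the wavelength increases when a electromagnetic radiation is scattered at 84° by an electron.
2.1727 pm

Using the Compton scattering formula:
Δλ = λ_C(1 - cos θ)

where λ_C = h/(m_e·c) ≈ 2.4263 pm is the Compton wavelength of an electron.

For θ = 84°:
cos(84°) = 0.1045
1 - cos(84°) = 0.8955

Δλ = 2.4263 × 0.8955
Δλ = 2.1727 pm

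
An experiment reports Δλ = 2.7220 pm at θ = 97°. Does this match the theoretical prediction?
Yes, consistent

Calculate the expected shift for θ = 97°:

Δλ_expected = λ_C(1 - cos(97°))
Δλ_expected = 2.4263 × (1 - cos(97°))
Δλ_expected = 2.4263 × 1.1219
Δλ_expected = 2.7220 pm

Given shift: 2.7220 pm
Expected shift: 2.7220 pm
Difference: 0.0000 pm

The values match. This is consistent with Compton scattering at the stated angle.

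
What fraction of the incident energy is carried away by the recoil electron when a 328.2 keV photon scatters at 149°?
0.5440 (or 54.40%)

Calculate initial and final photon energies:

Initial: E₀ = 328.2 keV → λ₀ = 3.7777 pm
Compton shift: Δλ = 4.5061 pm
Final wavelength: λ' = 8.2838 pm
Final energy: E' = 149.6713 keV

Fractional energy loss:
(E₀ - E')/E₀ = (328.2000 - 149.6713)/328.2000
= 178.5287/328.2000
= 0.5440
= 54.40%

(Intermediate values are shown rounded; full precision is carried through to the final answer.)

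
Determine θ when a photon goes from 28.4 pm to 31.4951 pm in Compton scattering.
106.00°

First find the wavelength shift:
Δλ = λ' - λ = 31.4951 - 28.4 = 3.0951 pm

Using Δλ = λ_C(1 - cos θ), with λ_C = h/(m_e·c) ≈ 2.42631024 pm:
cos θ = 1 - Δλ/λ_C
cos θ = 1 - 3.0951/2.42631024
cos θ = -0.275641

θ = arccos(-0.275641)
θ = 106.00°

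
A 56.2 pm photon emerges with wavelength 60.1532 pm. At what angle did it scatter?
129.00°

First find the wavelength shift:
Δλ = λ' - λ = 60.1532 - 56.2 = 3.9532 pm

Using Δλ = λ_C(1 - cos θ), with λ_C = h/(m_e·c) ≈ 2.42631024 pm:
cos θ = 1 - Δλ/λ_C
cos θ = 1 - 3.9532/2.42631024
cos θ = -0.629305

θ = arccos(-0.629305)
θ = 129.00°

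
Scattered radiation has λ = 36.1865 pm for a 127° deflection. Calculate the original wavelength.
32.3000 pm

From λ' = λ + Δλ, we have λ = λ' - Δλ

First calculate the Compton shift:
Δλ = λ_C(1 - cos θ)
Δλ = 2.4263 × (1 - cos(127°))
Δλ = 2.4263 × 1.6018
Δλ = 3.8865 pm

Initial wavelength:
λ = λ' - Δλ
λ = 36.1865 - 3.8865
λ = 32.3000 pm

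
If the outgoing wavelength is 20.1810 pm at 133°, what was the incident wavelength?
16.1000 pm

From λ' = λ + Δλ, we have λ = λ' - Δλ

First calculate the Compton shift:
Δλ = λ_C(1 - cos θ)
Δλ = 2.4263 × (1 - cos(133°))
Δλ = 2.4263 × 1.6820
Δλ = 4.0810 pm

Initial wavelength:
λ = λ' - Δλ
λ = 20.1810 - 4.0810
λ = 16.1000 pm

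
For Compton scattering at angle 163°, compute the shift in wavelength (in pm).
4.7466 pm

Using the Compton scattering formula:
Δλ = λ_C(1 - cos θ)

where λ_C = h/(m_e·c) ≈ 2.4263 pm is the Compton wavelength of an electron.

For θ = 163°:
cos(163°) = -0.9563
1 - cos(163°) = 1.9563

Δλ = 2.4263 × 1.9563
Δλ = 4.7466 pm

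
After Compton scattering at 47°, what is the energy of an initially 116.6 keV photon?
108.7117 keV

First convert energy to wavelength:
λ = hc/E, with hc ≈ 1239.842 keV·pm (i.e. 1239.842 eV·nm)

For E = 116.6 keV = 116600 eV:
λ = 1239.842 keV·pm / 116.6 keV
λ = 10.6333 pm

Calculate the Compton shift:
Δλ = λ_C(1 - cos(47°)) = 2.4263 × 0.3180
Δλ = 0.7716 pm

Final wavelength:
λ' = 10.6333 + 0.7716 = 11.4049 pm

Final energy:
E' = hc/λ' = 1239.842 / 11.4049 = 108.7117 keV

(Intermediate values are shown rounded; full precision is carried through to the final answer.)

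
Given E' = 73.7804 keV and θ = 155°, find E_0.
101.8000 keV

Convert final energy to wavelength (hc ≈ 1239.842 keV·pm):
λ' = hc/E' = 1239.842 / 73.7804 = 16.8045 pm

Calculate the Compton shift:
Δλ = λ_C(1 - cos(155°))
Δλ = 2.4263 × (1 - cos(155°))
Δλ = 4.6253 pm

Initial wavelength:
λ = λ' - Δλ = 16.8045 - 4.6253 = 12.1792 pm

Initial energy:
E = hc/λ = 1239.842 / 12.1792 = 101.8000 keV

(Intermediate values are shown rounded; full precision is carried through to the final answer.)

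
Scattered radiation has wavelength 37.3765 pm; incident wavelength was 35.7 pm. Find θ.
72.00°

First find the wavelength shift:
Δλ = λ' - λ = 37.3765 - 35.7 = 1.6765 pm

Using Δλ = λ_C(1 - cos θ), with λ_C = h/(m_e·c) ≈ 2.42631024 pm:
cos θ = 1 - Δλ/λ_C
cos θ = 1 - 1.6765/2.42631024
cos θ = 0.309033

θ = arccos(0.309033)
θ = 72.00°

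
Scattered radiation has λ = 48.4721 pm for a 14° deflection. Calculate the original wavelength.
48.4000 pm

From λ' = λ + Δλ, we have λ = λ' - Δλ

First calculate the Compton shift:
Δλ = λ_C(1 - cos θ)
Δλ = 2.4263 × (1 - cos(14°))
Δλ = 2.4263 × 0.0297
Δλ = 0.0721 pm

Initial wavelength:
λ = λ' - Δλ
λ = 48.4721 - 0.0721
λ = 48.4000 pm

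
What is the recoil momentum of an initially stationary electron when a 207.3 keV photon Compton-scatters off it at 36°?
6.6442e-23 kg·m/s

The electron is initially at rest, so by conservation of momentum:
p⃗_e = p⃗₀ − p⃗'  (incident photon momentum minus scattered photon momentum)

Photon momentum magnitudes (p = h/λ = E/c):
λ₀ = hc/E₀ = 5.9809 pm → p₀ = h/λ₀ = 1.1079e-22 kg·m/s
Δλ = λ_C(1 − cos 36°) = 0.4634 pm
λ' = 6.4443 pm → p' = h/λ' = 1.0282e-22 kg·m/s

The scattered photon makes angle θ = 36° with the incident direction, so by the law of cosines:
|p⃗_e|² = p₀² + p'² − 2p₀p'cos θ
|p⃗_e|² = (1.1079e-22)² + (1.0282e-22)² − 2·1.1079e-22·1.0282e-22·cos(36°)
|p⃗_e| = 6.6442e-23 kg·m/s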